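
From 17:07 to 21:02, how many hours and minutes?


3h 55m

End time in minutes: 21×60 + 2 = 1262
Start time in minutes: 17×60 + 7 = 1027
Difference = 1262 - 1027 = 235 minutes
= 3 hours 55 minutes


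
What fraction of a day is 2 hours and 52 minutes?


0.1194 (11.94%)

Total minutes: 2×60 + 52 = 172
Day = 24×60 = 1440 minutes
Fraction = 172/1440 ≈ 0.1194
As a percentage: 172/1440 × 100 ≈ 11.94%


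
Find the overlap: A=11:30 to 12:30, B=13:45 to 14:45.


Meeting A: 690-750 (in minutes from midnight)
Meeting B: 825-885
Overlap start = max(690, 825) = 825
Overlap end = min(750, 885) = 750
Overlap = max(0, 750 - 825) = 0 min

0 minutes


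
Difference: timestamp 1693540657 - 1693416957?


123700 seconds (34.4 hours / 1.43 days)

Difference = 1693540657 - 1693416957 = 123700 seconds
In hours: 123700 / 3600 ≈ 34.4
In days: 123700 / 86400 ≈ 1.43


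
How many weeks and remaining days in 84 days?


Weeks: 84 ÷ 7 = 12 remainder 0

12 weeks 0 days


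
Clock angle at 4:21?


Hour hand = 4×30 + 21×0.5 = 130.5°
Minute hand = 21×6 = 126°
Difference = |130.5 - 126| = 4.5°

4.5°


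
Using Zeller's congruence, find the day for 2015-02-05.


Thursday

Zeller's congruence:
q=5, m=14, k=14, j=20
h = (5 + ⌊13×15/5⌋ + 14 + ⌊14/4⌋ + ⌊20/4⌋ - 2×20) mod 7
= (5 + 39 + 14 + 3 + 5 - 40) mod 7
= 26 mod 7 = 5
h=5 → Thursday


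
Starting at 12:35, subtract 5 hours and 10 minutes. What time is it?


07:25

Start: 755 minutes from midnight
Subtract: 310 minutes
Remaining: 755 - 310 = 445
Hours: 7, Minutes: 25


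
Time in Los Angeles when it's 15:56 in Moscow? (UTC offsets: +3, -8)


Time difference = UTC-8 - UTC+3 = -11 hours
New hour = (15 -11) mod 24
= 4 mod 24 = 4
Minutes unchanged → 04:56

04:56


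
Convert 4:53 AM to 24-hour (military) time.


04:53

Input: 4:53 AM
AM hour stays: 4


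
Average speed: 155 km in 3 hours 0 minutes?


Distance: 155 km
Time: 3 hours
Speed = 155 / 3 ≈ 51.7 km/h

51.7 km/h


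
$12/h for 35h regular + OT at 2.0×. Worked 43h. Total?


$612.00

Regular: 35h × $12 = $420.00
Overtime: 43 - 35 = 8h
OT pay: 8h × $12 × 2.0 = $192.00
Total = $420.00 + $192.00 = $612.00


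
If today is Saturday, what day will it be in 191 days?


Start: Saturday (index 5)
(5 + 191) mod 7
= 196 mod 7
= 0
Index 0 → Monday

Monday


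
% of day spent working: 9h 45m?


Time: 585 minutes
Day: 1440 minutes
Percentage = (585/1440) × 100 ≈ 40.6%

40.6%


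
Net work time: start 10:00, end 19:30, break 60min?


Total time = (19×60+30) - (10×60+0)
= 1170 - 600 = 570 min
Minus break: 570 - 60 = 510 min
= 8h 30m

8h 30m (510 minutes)


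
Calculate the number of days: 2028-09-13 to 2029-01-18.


127 days

From September 13, 2028 to January 18, 2029
Rest of September 2028: 30 - 13 = 17
Full months: October 31, November 30, December 31
Days into January 2029: 18
Total = 17 + 31 + 30 + 31 + 18 = 127 days


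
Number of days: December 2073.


31 days

Month: December (month 12)
December has 31 days


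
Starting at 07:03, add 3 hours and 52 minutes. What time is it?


Start: 423 minutes from midnight
Add: 232 minutes
Total: 655 minutes
Hours: 655 ÷ 60 = 10 remainder 55

10:55


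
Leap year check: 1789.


No

Rules: divisible by 4 AND (not by 100 OR by 400)
1789 ÷ 4 = 447 remainder 1 → not divisible by 4
Not divisible by 4 → not a leap year


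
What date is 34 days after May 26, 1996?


June 29, 1996

Start: May 26, 1996
Add 34 days
May 26 → June 1: 31 - 26 + 1 = 6 days (34 - 6 = 28 left)
June 1 + 28 = June 29, 1996


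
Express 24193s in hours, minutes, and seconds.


Hours: 24193 ÷ 3600 = 6 remainder 2593
Minutes: 2593 ÷ 60 = 43 remainder 13
Seconds: 13

6h 43m 13s


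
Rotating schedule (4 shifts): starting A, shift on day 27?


Shifts: A, B, C, D
Start: A (index 0)
Day 27: (0 + 27 - 1) mod 4
= 26 mod 4
= 2
Index 2 → shift C

Shift C


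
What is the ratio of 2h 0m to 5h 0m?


2:5 (0.40)

Duration 1: 120 minutes
Duration 2: 300 minutes
Ratio = 120:300
GCD = 60
Simplified = 2:5
As a decimal: 2/5 = 0.40


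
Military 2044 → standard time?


Hour: 20
20 - 12 = 8 → PM

8:44 PM


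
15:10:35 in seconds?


54635 seconds

Hours: 15 × 3600 = 54000
Minutes: 10 × 60 = 600
Seconds: 35
Total = 54000 + 600 + 35 = 54635


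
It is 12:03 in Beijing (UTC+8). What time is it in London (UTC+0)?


Time difference = UTC+0 - UTC+8 = -8 hours
New hour = (12 -8) mod 24
= 4 mod 24 = 4
Minutes unchanged → 04:03

04:03


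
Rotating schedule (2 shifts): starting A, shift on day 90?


Shift B

Shifts: A, B
Start: A (index 0)
Day 90: (0 + 90 - 1) mod 2
= 89 mod 2
= 1
Index 1 → shift B


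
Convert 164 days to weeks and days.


23 weeks 3 days

Weeks: 164 ÷ 7 = 23 remainder 3


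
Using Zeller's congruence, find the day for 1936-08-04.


Zeller's congruence:
q=4, m=8, k=36, j=19
h = (4 + ⌊13×9/5⌋ + 36 + ⌊36/4⌋ + ⌊19/4⌋ - 2×19) mod 7
= (4 + 23 + 36 + 9 + 4 - 38) mod 7
= 38 mod 7 = 3
h=3 → Tuesday

Tuesday


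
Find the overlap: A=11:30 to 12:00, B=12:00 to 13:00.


0 minutes

Meeting A: 690-720 (in minutes from midnight)
Meeting B: 720-780
Overlap start = max(690, 720) = 720
Overlap end = min(720, 780) = 720
Overlap = max(0, 720 - 720) = 0 min


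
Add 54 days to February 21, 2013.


April 16, 2013

Start: February 21, 2013
Add 54 days
February 21 → March 1: 28 - 21 + 1 = 8 days (54 - 8 = 46 left)
March 1 → April 1: 31 - 1 + 1 = 31 days (46 - 31 = 15 left)
April 1 + 15 = April 16, 2013


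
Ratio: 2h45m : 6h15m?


Duration 1: 165 minutes
Duration 2: 375 minutes
Ratio = 165:375
GCD = 15
Simplified = 11:25
As a decimal: 11/25 = 0.44

11:25 (0.44)


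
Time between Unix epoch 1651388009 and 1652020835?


632826 seconds (175.8 hours / 7.32 days)

Difference = 1652020835 - 1651388009 = 632826 seconds
In hours: 632826 / 3600 ≈ 175.8
In days: 632826 / 86400 ≈ 7.32


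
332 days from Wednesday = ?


Start: Wednesday (index 2)
(2 + 332) mod 7
= 334 mod 7
= 5
Index 5 → Saturday

Saturday


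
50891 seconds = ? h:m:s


Hours: 50891 ÷ 3600 = 14 remainder 491
Minutes: 491 ÷ 60 = 8 remainder 11
Seconds: 11

14h 8m 11s


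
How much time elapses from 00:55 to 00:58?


0h 3m

End time in minutes: 0×60 + 58 = 58
Start time in minutes: 0×60 + 55 = 55
Difference = 58 - 55 = 3 minutes
= 0 hours 3 minutes


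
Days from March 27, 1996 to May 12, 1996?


46 days

From March 27, 1996 to May 12, 1996
Rest of March 1996: 31 - 27 = 4
Full months: April 30
Days into May 1996: 12
Total = 4 + 30 + 12 = 46 days


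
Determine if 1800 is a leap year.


No

Rules: divisible by 4 AND (not by 100 OR by 400)
1800 ÷ 4 = 450 exactly → divisible by 4
1800 ÷ 100 = 18 exactly → divisible by 100
1800 ÷ 400 = 4 remainder 200 → not divisible by 400
Divisible by 100 but not by 400 → not a leap year


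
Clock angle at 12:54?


Hour hand (12 ≡ 0 on the dial): 0×30 + 54×0.5 = 27.0°
Minute hand = 54×6 = 324°
Difference = |27.0 - 324| = 297.0°
Since > 180°: 360 - 297.0 = 63.0°

63.0°


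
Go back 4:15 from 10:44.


Start: 644 minutes from midnight
Subtract: 255 minutes
Remaining: 644 - 255 = 389
Hours: 6, Minutes: 29

06:29


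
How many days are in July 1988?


Month: July (month 7)
July has 31 days

31 days


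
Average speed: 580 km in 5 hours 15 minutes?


110.5 km/h

Distance: 580 km
Time: 5h 15m = 315 min = 315/60 = 21/4 hours
Speed = 580 ÷ (21/4) = 580 × 4 / 21 = 2320/21 ≈ 110.5 km/h


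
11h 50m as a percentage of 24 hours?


Total minutes: 11×60 + 50 = 710
Day = 24×60 = 1440 minutes
Fraction = 710/1440 ≈ 0.4931
As a percentage: 710/1440 × 100 ≈ 49.31%

0.4931 (49.31%)


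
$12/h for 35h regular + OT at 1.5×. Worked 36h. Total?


Regular: 35h × $12 = $420.00
Overtime: 36 - 35 = 1h
OT pay: 1h × $12 × 1.5 = $18.00
Total = $420.00 + $18.00 = $438.00

$438.00


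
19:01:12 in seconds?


68472 seconds

Hours: 19 × 3600 = 68400
Minutes: 1 × 60 = 60
Seconds: 12
Total = 68400 + 60 + 12 = 68472


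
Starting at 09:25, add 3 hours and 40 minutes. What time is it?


13:05

Start: 565 minutes from midnight
Add: 220 minutes
Total: 785 minutes
Hours: 785 ÷ 60 = 13 remainder 5


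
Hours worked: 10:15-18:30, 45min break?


7h 30m (450 minutes)

Total time = (18×60+30) - (10×60+15)
= 1110 - 615 = 495 min
Minus break: 495 - 45 = 450 min
= 7h 30m


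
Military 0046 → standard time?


Hour: 0
0 → 12 AM (midnight)

12:46 AM


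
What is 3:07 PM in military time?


15:07

Input: 3:07 PM
PM: 3 + 12 = 15


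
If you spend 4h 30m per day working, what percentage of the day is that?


Time: 270 minutes
Day: 1440 minutes
Percentage = (270/1440) × 100 ≈ 18.8%

18.8%


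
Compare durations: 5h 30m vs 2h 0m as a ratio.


11:4 (2.75)

Duration 1: 330 minutes
Duration 2: 120 minutes
Ratio = 330:120
GCD = 30
Simplified = 11:4
As a decimal: 11/4 = 2.75


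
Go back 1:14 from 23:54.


22:40

Start: 1434 minutes from midnight
Subtract: 74 minutes
Remaining: 1434 - 74 = 1360
Hours: 22, Minutes: 40


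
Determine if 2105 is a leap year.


Rules: divisible by 4 AND (not by 100 OR by 400)
2105 ÷ 4 = 526 remainder 1 → not divisible by 4
Not divisible by 4 → not a leap year

No


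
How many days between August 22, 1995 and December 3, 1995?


103 days

From August 22, 1995 to December 3, 1995
Rest of August 1995: 31 - 22 = 9
Full months: September 30, October 31, November 30
Days into December 1995: 3
Total = 9 + 30 + 31 + 30 + 3 = 103 days


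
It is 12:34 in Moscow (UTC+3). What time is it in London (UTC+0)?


Time difference = UTC+0 - UTC+3 = -3 hours
New hour = (12 -3) mod 24
= 9 mod 24 = 9
Minutes unchanged → 09:34

09:34


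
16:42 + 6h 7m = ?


Start: 1002 minutes from midnight
Add: 367 minutes
Total: 1369 minutes
Hours: 1369 ÷ 60 = 22 remainder 49

22:49


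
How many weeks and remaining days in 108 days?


Weeks: 108 ÷ 7 = 15 remainder 3

15 weeks 3 days


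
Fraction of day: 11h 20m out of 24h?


Total minutes: 11×60 + 20 = 680
Day = 24×60 = 1440 minutes
Fraction = 680/1440 ≈ 0.4722
As a percentage: 680/1440 × 100 ≈ 47.22%

0.4722 (47.22%)


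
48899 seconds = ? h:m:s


Hours: 48899 ÷ 3600 = 13 remainder 2099
Minutes: 2099 ÷ 60 = 34 remainder 59
Seconds: 59

13h 34m 59s


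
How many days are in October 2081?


Month: October (month 10)
October has 31 days

31 days


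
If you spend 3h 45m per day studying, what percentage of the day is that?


15.6%

Time: 225 minutes
Day: 1440 minutes
Percentage = (225/1440) × 100 ≈ 15.6%


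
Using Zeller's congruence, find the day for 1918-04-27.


Zeller's congruence:
q=27, m=4, k=18, j=19
h = (27 + ⌊13×5/5⌋ + 18 + ⌊18/4⌋ + ⌊19/4⌋ - 2×19) mod 7
= (27 + 13 + 18 + 4 + 4 - 38) mod 7
= 28 mod 7 = 0
h=0 → Saturday

Saturday


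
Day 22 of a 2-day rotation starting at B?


Shift A

Shifts: A, B
Start: B (index 1)
Day 22: (1 + 22 - 1) mod 2
= 22 mod 2
= 0
Index 0 → shift A


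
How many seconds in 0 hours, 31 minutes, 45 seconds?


Hours: 0 × 3600 = 0
Minutes: 31 × 60 = 1860
Seconds: 45
Total = 0 + 1860 + 45 = 1905

1905 seconds


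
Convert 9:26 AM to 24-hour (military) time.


09:26

Input: 9:26 AM
AM hour stays: 9


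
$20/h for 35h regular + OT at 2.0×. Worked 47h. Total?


Regular: 35h × $20 = $700.00
Overtime: 47 - 35 = 12h
OT pay: 12h × $20 × 2.0 = $480.00
Total = $700.00 + $480.00 = $1180.00

$1180.00


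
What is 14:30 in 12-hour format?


Hour: 14
14 - 12 = 2 → PM

2:30 PM


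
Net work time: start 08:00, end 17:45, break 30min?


Total time = (17×60+45) - (8×60+0)
= 1065 - 480 = 585 min
Minus break: 585 - 30 = 555 min
= 9h 15m

9h 15m (555 minutes)


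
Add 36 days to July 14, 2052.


Start: July 14, 2052
Add 36 days
July 14 → August 1: 31 - 14 + 1 = 18 days (36 - 18 = 18 left)
August 1 + 18 = August 19, 2052

August 19, 2052


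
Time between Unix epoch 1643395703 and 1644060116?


Difference = 1644060116 - 1643395703 = 664413 seconds
In hours: 664413 / 3600 ≈ 184.6
In days: 664413 / 86400 ≈ 7.69

664413 seconds (184.6 hours / 7.69 days)


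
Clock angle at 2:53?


Hour hand = 2×30 + 53×0.5 = 86.5°
Minute hand = 53×6 = 318°
Difference = |86.5 - 318| = 231.5°
Since > 180°: 360 - 231.5 = 128.5°

128.5°


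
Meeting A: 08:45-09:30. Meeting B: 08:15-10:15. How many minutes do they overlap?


45 minutes

Meeting A: 525-570 (in minutes from midnight)
Meeting B: 495-615
Overlap start = max(525, 495) = 525
Overlap end = min(570, 615) = 570
Overlap = max(0, 570 - 525) = 45 min


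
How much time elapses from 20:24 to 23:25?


End time in minutes: 23×60 + 25 = 1405
Start time in minutes: 20×60 + 24 = 1224
Difference = 1405 - 1224 = 181 minutes
= 3 hours 1 minutes

3h 1m


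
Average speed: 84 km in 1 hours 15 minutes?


Distance: 84 km
Time: 1h 15m = 75 min = 75/60 = 5/4 hours
Speed = 84 ÷ (5/4) = 84 × 4 / 5 = 336/5 = 67.2 km/h

67.2 km/h


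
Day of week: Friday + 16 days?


Start: Friday (index 4)
(4 + 16) mod 7
= 20 mod 7
= 6
Index 6 → Sunday

Sunday


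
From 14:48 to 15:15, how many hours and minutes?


0h 27m

End time in minutes: 15×60 + 15 = 915
Start time in minutes: 14×60 + 48 = 888
Difference = 915 - 888 = 27 minutes
= 0 hours 27 minutes


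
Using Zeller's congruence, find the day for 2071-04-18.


Zeller's congruence:
q=18, m=4, k=71, j=20
h = (18 + ⌊13×5/5⌋ + 71 + ⌊71/4⌋ + ⌊20/4⌋ - 2×20) mod 7
= (18 + 13 + 71 + 17 + 5 - 40) mod 7
= 84 mod 7 = 0
h=0 → Saturday

Saturday


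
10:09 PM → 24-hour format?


Input: 10:09 PM
PM: 10 + 12 = 22

22:09


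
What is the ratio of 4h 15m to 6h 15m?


17:25 (0.68)

Duration 1: 255 minutes
Duration 2: 375 minutes
Ratio = 255:375
GCD = 15
Simplified = 17:25
As a decimal: 17/25 = 0.68


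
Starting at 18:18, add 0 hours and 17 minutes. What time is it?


18:35

Start: 1098 minutes from midnight
Add: 17 minutes
Total: 1115 minutes
Hours: 1115 ÷ 60 = 18 remainder 35


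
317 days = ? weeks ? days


45 weeks 2 days

Weeks: 317 ÷ 7 = 45 remainder 2


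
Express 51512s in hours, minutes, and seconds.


Hours: 51512 ÷ 3600 = 14 remainder 1112
Minutes: 1112 ÷ 60 = 18 remainder 32
Seconds: 32

14h 18m 32s


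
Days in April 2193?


30 days

Month: April (month 4)
April has 30 days


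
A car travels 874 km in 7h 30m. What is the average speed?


Distance: 874 km
Time: 7h 30m = 450 min = 450/60 = 15/2 hours
Speed = 874 ÷ (15/2) = 874 × 2 / 15 = 1748/15 ≈ 116.5 km/h

116.5 km/h


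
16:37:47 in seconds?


Hours: 16 × 3600 = 57600
Minutes: 37 × 60 = 2220
Seconds: 47
Total = 57600 + 2220 + 47 = 59867

59867 seconds


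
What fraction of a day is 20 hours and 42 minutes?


Total minutes: 20×60 + 42 = 1242
Day = 24×60 = 1440 minutes
Fraction = 1242/1440 = 0.8625
As a percentage: 1242/1440 × 100 = 86.25%

0.8625 (86.25%)


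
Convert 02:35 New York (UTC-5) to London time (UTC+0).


Time difference = UTC+0 - UTC-5 = +5 hours
New hour = (2 + 5) mod 24
= 7 mod 24 = 7
Minutes unchanged → 07:35

07:35


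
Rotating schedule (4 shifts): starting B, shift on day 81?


Shift B

Shifts: A, B, C, D
Start: B (index 1)
Day 81: (1 + 81 - 1) mod 4
= 81 mod 4
= 1
Index 1 → shift B


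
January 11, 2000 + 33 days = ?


Start: January 11, 2000
Add 33 days
January 11 → February 1: 31 - 11 + 1 = 21 days (33 - 21 = 12 left)
February 1 + 12 = February 13, 2000

February 13, 2000


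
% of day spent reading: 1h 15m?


Time: 75 minutes
Day: 1440 minutes
Percentage = (75/1440) × 100 ≈ 5.2%

5.2%


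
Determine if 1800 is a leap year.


Rules: divisible by 4 AND (not by 100 OR by 400)
1800 ÷ 4 = 450 exactly → divisible by 4
1800 ÷ 100 = 18 exactly → divisible by 100
1800 ÷ 400 = 4 remainder 200 → not divisible by 400
Divisible by 100 but not by 400 → not a leap year

No


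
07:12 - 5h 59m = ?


Start: 432 minutes from midnight
Subtract: 359 minutes
Remaining: 432 - 359 = 73
Hours: 1, Minutes: 13

01:13


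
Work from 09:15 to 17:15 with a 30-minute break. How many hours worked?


Total time = (17×60+15) - (9×60+15)
= 1035 - 555 = 480 min
Minus break: 480 - 30 = 450 min
= 7h 30m

7h 30m (450 minutes)


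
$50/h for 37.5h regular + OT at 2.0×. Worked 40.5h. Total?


Regular: 37.5h × $50 = $1875.00
Overtime: 40.5 - 37.5 = 3.0h
OT pay: 3.0h × $50 × 2.0 = $300.00
Total = $1875.00 + $300.00 = $2175.00

$2175.00


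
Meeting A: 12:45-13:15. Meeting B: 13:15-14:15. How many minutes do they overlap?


Meeting A: 765-795 (in minutes from midnight)
Meeting B: 795-855
Overlap start = max(765, 795) = 795
Overlap end = min(795, 855) = 795
Overlap = max(0, 795 - 795) = 0 min

0 minutes


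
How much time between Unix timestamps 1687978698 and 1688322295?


Difference = 1688322295 - 1687978698 = 343597 seconds
In hours: 343597 / 3600 ≈ 95.4
In days: 343597 / 86400 ≈ 3.98

343597 seconds (95.4 hours / 3.98 days)


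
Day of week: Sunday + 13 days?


Saturday

Start: Sunday (index 6)
(6 + 13) mod 7
= 19 mod 7
= 5
Index 5 → Saturday


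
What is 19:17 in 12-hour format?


Hour: 19
19 - 12 = 7 → PM

7:17 PM


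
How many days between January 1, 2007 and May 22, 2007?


141 days

From January 1, 2007 to May 22, 2007
Rest of January 2007: 31 - 1 = 30
Full months: February 2007 28, March 31, April 30
Days into May 2007: 22
Total = 30 + 28 + 31 + 30 + 22 = 141 days


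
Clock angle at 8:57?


Hour hand = 8×30 + 57×0.5 = 268.5°
Minute hand = 57×6 = 342°
Difference = |268.5 - 342| = 73.5°

73.5°


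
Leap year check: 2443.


No

Rules: divisible by 4 AND (not by 100 OR by 400)
2443 ÷ 4 = 610 remainder 3 → not divisible by 4
Not divisible by 4 → not a leap year


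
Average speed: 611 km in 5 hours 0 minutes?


Distance: 611 km
Time: 5 hours
Speed = 611 / 5 = 122.2 km/h

122.2 km/h


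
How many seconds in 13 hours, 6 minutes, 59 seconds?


Hours: 13 × 3600 = 46800
Minutes: 6 × 60 = 360
Seconds: 59
Total = 46800 + 360 + 59 = 47219

47219 seconds


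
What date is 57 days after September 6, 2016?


November 2, 2016

Start: September 6, 2016
Add 57 days
September 6 → October 1: 30 - 6 + 1 = 25 days (57 - 25 = 32 left)
October 1 → November 1: 31 - 1 + 1 = 31 days (32 - 31 = 1 left)
November 1 + 1 = November 2, 2016


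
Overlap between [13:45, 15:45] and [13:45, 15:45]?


120 minutes

Meeting A: 825-945 (in minutes from midnight)
Meeting B: 825-945
Overlap start = max(825, 825) = 825
Overlap end = min(945, 945) = 945
Overlap = max(0, 945 - 825) = 120 min


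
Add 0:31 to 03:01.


Start: 181 minutes from midnight
Add: 31 minutes
Total: 212 minutes
Hours: 212 ÷ 60 = 3 remainder 32

03:32


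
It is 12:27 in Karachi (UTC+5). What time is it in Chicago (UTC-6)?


01:27

Time difference = UTC-6 - UTC+5 = -11 hours
New hour = (12 -11) mod 24
= 1 mod 24 = 1
Minutes unchanged → 01:27


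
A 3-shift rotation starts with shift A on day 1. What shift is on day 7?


Shifts: A, B, C
Start: A (index 0)
Day 7: (0 + 7 - 1) mod 3
= 6 mod 3
= 0
Index 0 → shift A

Shift A


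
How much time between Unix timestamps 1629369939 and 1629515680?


Difference = 1629515680 - 1629369939 = 145741 seconds
In hours: 145741 / 3600 ≈ 40.5
In days: 145741 / 86400 ≈ 1.69

145741 seconds (40.5 hours / 1.69 days)


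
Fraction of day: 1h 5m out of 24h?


Total minutes: 1×60 + 5 = 65
Day = 24×60 = 1440 minutes
Fraction = 65/1440 ≈ 0.0451
As a percentage: 65/1440 × 100 ≈ 4.51%

0.0451 (4.51%)


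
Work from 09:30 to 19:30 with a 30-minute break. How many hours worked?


Total time = (19×60+30) - (9×60+30)
= 1170 - 570 = 600 min
Minus break: 600 - 30 = 570 min
= 9h 30m

9h 30m (570 minutes)


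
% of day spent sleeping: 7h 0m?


Time: 420 minutes
Day: 1440 minutes
Percentage = (420/1440) × 100 ≈ 29.2%

29.2%


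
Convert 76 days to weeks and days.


10 weeks 6 days

Weeks: 76 ÷ 7 = 10 remainder 6


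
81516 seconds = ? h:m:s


Hours: 81516 ÷ 3600 = 22 remainder 2316
Minutes: 2316 ÷ 60 = 38 remainder 36
Seconds: 36

22h 38m 36s


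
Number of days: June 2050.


30 days

Month: June (month 6)
June has 30 days


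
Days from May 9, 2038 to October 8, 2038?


From May 9, 2038 to October 8, 2038
Rest of May 2038: 31 - 9 = 22
Full months: June 30, July 31, August 31, September 30
Days into October 2038: 8
Total = 22 + 30 + 31 + 31 + 30 + 8 = 152 days

152 days


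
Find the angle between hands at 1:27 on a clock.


118.5°

Hour hand = 1×30 + 27×0.5 = 43.5°
Minute hand = 27×6 = 162°
Difference = |43.5 - 162| = 118.5°


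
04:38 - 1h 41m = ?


Start: 278 minutes from midnight
Subtract: 101 minutes
Remaining: 278 - 101 = 177
Hours: 2, Minutes: 57

02:57


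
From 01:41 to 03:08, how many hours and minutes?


End time in minutes: 3×60 + 8 = 188
Start time in minutes: 1×60 + 41 = 101
Difference = 188 - 101 = 87 minutes
= 1 hours 27 minutes

1h 27m


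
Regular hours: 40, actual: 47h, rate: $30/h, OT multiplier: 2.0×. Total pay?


Regular: 40h × $30 = $1200.00
Overtime: 47 - 40 = 7h
OT pay: 7h × $30 × 2.0 = $420.00
Total = $1200.00 + $420.00 = $1620.00

$1620.00


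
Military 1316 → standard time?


Hour: 13
13 - 12 = 1 → PM

1:16 PM


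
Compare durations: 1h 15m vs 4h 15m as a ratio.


Duration 1: 75 minutes
Duration 2: 255 minutes
Ratio = 75:255
GCD = 15
Simplified = 5:17
As a decimal: 5/17 ≈ 0.29

5:17 (0.29)


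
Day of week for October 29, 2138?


Zeller's congruence:
q=29, m=10, k=38, j=21
h = (29 + ⌊13×11/5⌋ + 38 + ⌊38/4⌋ + ⌊21/4⌋ - 2×21) mod 7
= (29 + 28 + 38 + 9 + 5 - 42) mod 7
= 67 mod 7 = 4
h=4 → Wednesday

Wednesday


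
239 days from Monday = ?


Start: Monday (index 0)
(0 + 239) mod 7
= 239 mod 7
= 1
Index 1 → Tuesday

Tuesday


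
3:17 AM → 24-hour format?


Input: 3:17 AM
AM hour stays: 3

03:17


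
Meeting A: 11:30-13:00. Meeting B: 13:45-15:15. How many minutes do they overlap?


Meeting A: 690-780 (in minutes from midnight)
Meeting B: 825-915
Overlap start = max(690, 825) = 825
Overlap end = min(780, 915) = 780
Overlap = max(0, 780 - 825) = 0 min

0 minutes


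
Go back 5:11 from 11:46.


Start: 706 minutes from midnight
Subtract: 311 minutes
Remaining: 706 - 311 = 395
Hours: 6, Minutes: 35

06:35


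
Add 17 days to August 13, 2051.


August 30, 2051

Start: August 13, 2051
Add 17 days
August 13 + 17 = August 30, 2051


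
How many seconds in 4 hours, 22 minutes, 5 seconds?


15725 seconds

Hours: 4 × 3600 = 14400
Minutes: 22 × 60 = 1320
Seconds: 5
Total = 14400 + 1320 + 5 = 15725


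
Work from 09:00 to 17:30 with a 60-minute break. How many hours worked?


7h 30m (450 minutes)

Total time = (17×60+30) - (9×60+0)
= 1050 - 540 = 510 min
Minus break: 510 - 60 = 450 min
= 7h 30m


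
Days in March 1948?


31 days

Month: March (month 3)
March has 31 days


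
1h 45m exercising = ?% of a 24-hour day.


7.3%

Time: 105 minutes
Day: 1440 minutes
Percentage = (105/1440) × 100 ≈ 7.3%


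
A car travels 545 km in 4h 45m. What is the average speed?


Distance: 545 km
Time: 4h 45m = 285 min = 285/60 = 19/4 hours
Speed = 545 ÷ (19/4) = 545 × 4 / 19 = 2180/19 ≈ 114.7 km/h

114.7 km/h


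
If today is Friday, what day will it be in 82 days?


Wednesday

Start: Friday (index 4)
(4 + 82) mod 7
= 86 mod 7
= 2
Index 2 → Wednesday


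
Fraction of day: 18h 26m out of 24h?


Total minutes: 18×60 + 26 = 1106
Day = 24×60 = 1440 minutes
Fraction = 1106/1440 ≈ 0.7681
As a percentage: 1106/1440 × 100 ≈ 76.81%

0.7681 (76.81%)


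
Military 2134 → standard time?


9:34 PM

Hour: 21
21 - 12 = 9 → PM


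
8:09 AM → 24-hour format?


08:09

Input: 8:09 AM
AM hour stays: 8


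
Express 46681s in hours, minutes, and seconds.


Hours: 46681 ÷ 3600 = 12 remainder 3481
Minutes: 3481 ÷ 60 = 58 remainder 1
Seconds: 1

12h 58m 1s


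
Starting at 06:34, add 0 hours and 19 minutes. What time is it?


06:53

Start: 394 minutes from midnight
Add: 19 minutes
Total: 413 minutes
Hours: 413 ÷ 60 = 6 remainder 53


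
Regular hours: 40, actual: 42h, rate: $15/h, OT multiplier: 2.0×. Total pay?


Regular: 40h × $15 = $600.00
Overtime: 42 - 40 = 2h
OT pay: 2h × $15 × 2.0 = $60.00
Total = $600.00 + $60.00 = $660.00

$660.00


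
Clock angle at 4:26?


Hour hand = 4×30 + 26×0.5 = 133.0°
Minute hand = 26×6 = 156°
Difference = |133.0 - 156| = 23.0°

23.0°


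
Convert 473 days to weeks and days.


67 weeks 4 days

Weeks: 473 ÷ 7 = 67 remainder 4


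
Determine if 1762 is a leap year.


No

Rules: divisible by 4 AND (not by 100 OR by 400)
1762 ÷ 4 = 440 remainder 2 → not divisible by 4
Not divisible by 4 → not a leap year


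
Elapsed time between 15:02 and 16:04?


End time in minutes: 16×60 + 4 = 964
Start time in minutes: 15×60 + 2 = 902
Difference = 964 - 902 = 62 minutes
= 1 hours 2 minutes

1h 2m


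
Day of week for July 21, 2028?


Zeller's congruence:
q=21, m=7, k=28, j=20
h = (21 + ⌊13×8/5⌋ + 28 + ⌊28/4⌋ + ⌊20/4⌋ - 2×20) mod 7
= (21 + 20 + 28 + 7 + 5 - 40) mod 7
= 41 mod 7 = 6
h=6 → Friday

Friday


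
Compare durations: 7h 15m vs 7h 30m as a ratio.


29:30 (0.97)

Duration 1: 435 minutes
Duration 2: 450 minutes
Ratio = 435:450
GCD = 15
Simplified = 29:30
As a decimal: 29/30 ≈ 0.97


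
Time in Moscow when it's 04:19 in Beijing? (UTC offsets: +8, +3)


Time difference = UTC+3 - UTC+8 = -5 hours
New hour = (4 -5) mod 24
= -1 mod 24 = 23
Minutes unchanged → 23:19; -1 < 0 → previous day

23:19 (previous day)


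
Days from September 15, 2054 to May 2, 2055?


229 days

From September 15, 2054 to May 2, 2055
Rest of September 2054: 30 - 15 = 15
Full months: October 31, November 30, December 31, January 31, February 2055 28, March 31, April 30
Days into May 2055: 2
Total = 15 + 31 + 30 + 31 + 31 + 28 + 31 + 30 + 2 = 229 days


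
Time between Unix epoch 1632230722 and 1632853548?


Difference = 1632853548 - 1632230722 = 622826 seconds
In hours: 622826 / 3600 ≈ 173.0
In days: 622826 / 86400 ≈ 7.21

622826 seconds (173.0 hours / 7.21 days)


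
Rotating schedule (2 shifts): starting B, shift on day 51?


Shift B

Shifts: A, B
Start: B (index 1)
Day 51: (1 + 51 - 1) mod 2
= 51 mod 2
= 1
Index 1 → shift B


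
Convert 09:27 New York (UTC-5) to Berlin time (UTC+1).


Time difference = UTC+1 - UTC-5 = +6 hours
New hour = (9 + 6) mod 24
= 15 mod 24 = 15
Minutes unchanged → 15:27

15:27


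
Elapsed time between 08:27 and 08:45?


0h 18m

End time in minutes: 8×60 + 45 = 525
Start time in minutes: 8×60 + 27 = 507
Difference = 525 - 507 = 18 minutes
= 0 hours 18 minutes


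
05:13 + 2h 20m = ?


Start: 313 minutes from midnight
Add: 140 minutes
Total: 453 minutes
Hours: 453 ÷ 60 = 7 remainder 33

07:33


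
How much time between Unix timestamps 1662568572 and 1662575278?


Difference = 1662575278 - 1662568572 = 6706 seconds
In hours: 6706 / 3600 ≈ 1.9
In days: 6706 / 86400 ≈ 0.08

6706 seconds (1.9 hours / 0.08 days)


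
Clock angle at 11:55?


27.5°

Hour hand = 11×30 + 55×0.5 = 357.5°
Minute hand = 55×6 = 330°
Difference = |357.5 - 330| = 27.5°


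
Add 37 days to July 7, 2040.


Start: July 7, 2040
Add 37 days
July 7 → August 1: 31 - 7 + 1 = 25 days (37 - 25 = 12 left)
August 1 + 12 = August 13, 2040

August 13, 2040


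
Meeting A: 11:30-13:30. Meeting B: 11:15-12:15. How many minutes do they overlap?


45 minutes

Meeting A: 690-810 (in minutes from midnight)
Meeting B: 675-735
Overlap start = max(690, 675) = 690
Overlap end = min(810, 735) = 735
Overlap = max(0, 735 - 690) = 45 min


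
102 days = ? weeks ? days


14 weeks 4 days

Weeks: 102 ÷ 7 = 14 remainder 4


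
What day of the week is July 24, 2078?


Zeller's congruence:
q=24, m=7, k=78, j=20
h = (24 + ⌊13×8/5⌋ + 78 + ⌊78/4⌋ + ⌊20/4⌋ - 2×20) mod 7
= (24 + 20 + 78 + 19 + 5 - 40) mod 7
= 106 mod 7 = 1
h=1 → Sunday

Sunday


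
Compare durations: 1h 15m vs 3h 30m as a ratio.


Duration 1: 75 minutes
Duration 2: 210 minutes
Ratio = 75:210
GCD = 15
Simplified = 5:14
As a decimal: 5/14 ≈ 0.36

5:14 (0.36)


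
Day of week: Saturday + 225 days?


Sunday

Start: Saturday (index 5)
(5 + 225) mod 7
= 230 mod 7
= 6
Index 6 → Sunday


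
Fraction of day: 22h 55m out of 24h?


Total minutes: 22×60 + 55 = 1375
Day = 24×60 = 1440 minutes
Fraction = 1375/1440 ≈ 0.9549
As a percentage: 1375/1440 × 100 ≈ 95.49%

0.9549 (95.49%)


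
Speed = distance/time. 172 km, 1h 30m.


114.7 km/h

Distance: 172 km
Time: 1h 30m = 90 min = 90/60 = 3/2 hours
Speed = 172 ÷ (3/2) = 172 × 2 / 3 = 344/3 ≈ 114.7 km/h


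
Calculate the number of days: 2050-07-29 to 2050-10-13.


76 days

From July 29, 2050 to October 13, 2050
Rest of July 2050: 31 - 29 = 2
Full months: August 31, September 30
Days into October 2050: 13
Total = 2 + 31 + 30 + 13 = 76 days


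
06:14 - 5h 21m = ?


00:53

Start: 374 minutes from midnight
Subtract: 321 minutes
Remaining: 374 - 321 = 53
Hours: 0, Minutes: 53


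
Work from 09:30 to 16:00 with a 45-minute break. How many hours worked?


5h 45m (345 minutes)

Total time = (16×60+0) - (9×60+30)
= 960 - 570 = 390 min
Minus break: 390 - 45 = 345 min
= 5h 45m


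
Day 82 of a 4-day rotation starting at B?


Shift C

Shifts: A, B, C, D
Start: B (index 1)
Day 82: (1 + 82 - 1) mod 4
= 82 mod 4
= 2
Index 2 → shift C


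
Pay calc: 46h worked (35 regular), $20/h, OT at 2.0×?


Regular: 35h × $20 = $700.00
Overtime: 46 - 35 = 11h
OT pay: 11h × $20 × 2.0 = $440.00
Total = $700.00 + $440.00 = $1140.00

$1140.00


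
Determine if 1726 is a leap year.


Rules: divisible by 4 AND (not by 100 OR by 400)
1726 ÷ 4 = 431 remainder 2 → not divisible by 4
Not divisible by 4 → not a leap year

No


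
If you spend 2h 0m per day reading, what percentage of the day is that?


Time: 120 minutes
Day: 1440 minutes
Percentage = (120/1440) × 100 ≈ 8.3%

8.3%


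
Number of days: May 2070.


31 days

Month: May (month 5)
May has 31 days


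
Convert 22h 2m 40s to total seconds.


Hours: 22 × 3600 = 79200
Minutes: 2 × 60 = 120
Seconds: 40
Total = 79200 + 120 + 40 = 79360

79360 seconds


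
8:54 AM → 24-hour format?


08:54

Input: 8:54 AM
AM hour stays: 8


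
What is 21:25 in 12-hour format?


9:25 PM

Hour: 21
21 - 12 = 9 → PM


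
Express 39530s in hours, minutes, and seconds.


10h 58m 50s

Hours: 39530 ÷ 3600 = 10 remainder 3530
Minutes: 3530 ÷ 60 = 58 remainder 50
Seconds: 50


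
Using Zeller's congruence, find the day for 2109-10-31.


Zeller's congruence:
q=31, m=10, k=9, j=21
h = (31 + ⌊13×11/5⌋ + 9 + ⌊9/4⌋ + ⌊21/4⌋ - 2×21) mod 7
= (31 + 28 + 9 + 2 + 5 - 42) mod 7
= 33 mod 7 = 5
h=5 → Thursday

Thursday


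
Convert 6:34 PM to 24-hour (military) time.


18:34

Input: 6:34 PM
PM: 6 + 12 = 18


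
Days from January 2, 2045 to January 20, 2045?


From January 2, 2045 to January 20, 2045
Same month: 20 - 2 = 18 days

18 days


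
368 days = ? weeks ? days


Weeks: 368 ÷ 7 = 52 remainder 4

52 weeks 4 days


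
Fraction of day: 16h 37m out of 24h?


Total minutes: 16×60 + 37 = 997
Day = 24×60 = 1440 minutes
Fraction = 997/1440 ≈ 0.6924
As a percentage: 997/1440 × 100 ≈ 69.24%

0.6924 (69.24%)


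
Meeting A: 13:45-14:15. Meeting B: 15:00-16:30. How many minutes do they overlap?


Meeting A: 825-855 (in minutes from midnight)
Meeting B: 900-990
Overlap start = max(825, 900) = 900
Overlap end = min(855, 990) = 855
Overlap = max(0, 855 - 900) = 0 min

0 minutes


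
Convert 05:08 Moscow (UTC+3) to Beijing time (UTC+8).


Time difference = UTC+8 - UTC+3 = +5 hours
New hour = (5 + 5) mod 24
= 10 mod 24 = 10
Minutes unchanged → 10:08

10:08


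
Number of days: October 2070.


31 days

Month: October (month 10)
October has 31 days


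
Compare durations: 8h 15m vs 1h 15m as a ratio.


33:5 (6.60)

Duration 1: 495 minutes
Duration 2: 75 minutes
Ratio = 495:75
GCD = 15
Simplified = 33:5
As a decimal: 33/5 = 6.60


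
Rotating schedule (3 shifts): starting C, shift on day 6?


Shift B

Shifts: A, B, C
Start: C (index 2)
Day 6: (2 + 6 - 1) mod 3
= 7 mod 3
= 1
Index 1 → shift B


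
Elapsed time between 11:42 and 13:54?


2h 12m

End time in minutes: 13×60 + 54 = 834
Start time in minutes: 11×60 + 42 = 702
Difference = 834 - 702 = 132 minutes
= 2 hours 12 minutes


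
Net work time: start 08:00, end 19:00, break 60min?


10h 0m (600 minutes)

Total time = (19×60+0) - (8×60+0)
= 1140 - 480 = 660 min
Minus break: 660 - 60 = 600 min
= 10h 0m


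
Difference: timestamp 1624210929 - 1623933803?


Difference = 1624210929 - 1623933803 = 277126 seconds
In hours: 277126 / 3600 ≈ 77.0
In days: 277126 / 86400 ≈ 3.21

277126 seconds (77.0 hours / 3.21 days)


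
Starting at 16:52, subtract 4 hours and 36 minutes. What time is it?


12:16

Start: 1012 minutes from midnight
Subtract: 276 minutes
Remaining: 1012 - 276 = 736
Hours: 12, Minutes: 16


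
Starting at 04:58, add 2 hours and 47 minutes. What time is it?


Start: 298 minutes from midnight
Add: 167 minutes
Total: 465 minutes
Hours: 465 ÷ 60 = 7 remainder 45

07:45


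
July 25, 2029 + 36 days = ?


August 30, 2029

Start: July 25, 2029
Add 36 days
July 25 → August 1: 31 - 25 + 1 = 7 days (36 - 7 = 29 left)
August 1 + 29 = August 30, 2029


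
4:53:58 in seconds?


17638 seconds

Hours: 4 × 3600 = 14400
Minutes: 53 × 60 = 3180
Seconds: 58
Total = 14400 + 3180 + 58 = 17638


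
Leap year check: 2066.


Rules: divisible by 4 AND (not by 100 OR by 400)
2066 ÷ 4 = 516 remainder 2 → not divisible by 4
Not divisible by 4 → not a leap year

No


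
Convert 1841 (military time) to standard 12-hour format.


6:41 PM

Hour: 18
18 - 12 = 6 → PM


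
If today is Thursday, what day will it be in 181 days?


Start: Thursday (index 3)
(3 + 181) mod 7
= 184 mod 7
= 2
Index 2 → Wednesday

Wednesday


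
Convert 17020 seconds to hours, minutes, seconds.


Hours: 17020 ÷ 3600 = 4 remainder 2620
Minutes: 2620 ÷ 60 = 43 remainder 40
Seconds: 40

4h 43m 40s


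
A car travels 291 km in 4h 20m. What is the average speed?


67.2 km/h

Distance: 291 km
Time: 4h 20m = 260 min = 260/60 = 13/3 hours
Speed = 291 ÷ (13/3) = 291 × 3 / 13 = 873/13 ≈ 67.2 km/h


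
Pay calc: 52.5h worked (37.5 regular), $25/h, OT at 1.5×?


Regular: 37.5h × $25 = $937.50
Overtime: 52.5 - 37.5 = 15.0h
OT pay: 15.0h × $25 × 1.5 = $562.50
Total = $937.50 + $562.50 = $1500.00

$1500.00


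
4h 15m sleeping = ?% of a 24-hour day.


Time: 255 minutes
Day: 1440 minutes
Percentage = (255/1440) × 100 ≈ 17.7%

17.7%


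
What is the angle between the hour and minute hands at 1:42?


Hour hand = 1×30 + 42×0.5 = 51.0°
Minute hand = 42×6 = 252°
Difference = |51.0 - 252| = 201.0°
Since > 180°: 360 - 201.0 = 159.0°

159.0°


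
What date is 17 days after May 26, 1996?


June 12, 1996

Start: May 26, 1996
Add 17 days
May 26 → June 1: 31 - 26 + 1 = 6 days (17 - 6 = 11 left)
June 1 + 11 = June 12, 1996


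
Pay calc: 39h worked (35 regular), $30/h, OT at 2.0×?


Regular: 35h × $30 = $1050.00
Overtime: 39 - 35 = 4h
OT pay: 4h × $30 × 2.0 = $240.00
Total = $1050.00 + $240.00 = $1290.00

$1290.00


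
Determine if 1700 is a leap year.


No

Rules: divisible by 4 AND (not by 100 OR by 400)
1700 ÷ 4 = 425 exactly → divisible by 4
1700 ÷ 100 = 17 exactly → divisible by 100
1700 ÷ 400 = 4 remainder 100 → not divisible by 400
Divisible by 100 but not by 400 → not a leap year


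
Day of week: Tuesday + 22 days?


Wednesday

Start: Tuesday (index 1)
(1 + 22) mod 7
= 23 mod 7
= 2
Index 2 → Wednesday


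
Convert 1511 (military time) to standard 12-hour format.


3:11 PM

Hour: 15
15 - 12 = 3 → PM


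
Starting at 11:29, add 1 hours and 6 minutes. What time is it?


12:35

Start: 689 minutes from midnight
Add: 66 minutes
Total: 755 minutes
Hours: 755 ÷ 60 = 12 remainder 35


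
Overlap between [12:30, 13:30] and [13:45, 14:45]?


Meeting A: 750-810 (in minutes from midnight)
Meeting B: 825-885
Overlap start = max(750, 825) = 825
Overlap end = min(810, 885) = 810
Overlap = max(0, 810 - 825) = 0 min

0 minutes


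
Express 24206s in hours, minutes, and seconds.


6h 43m 26s

Hours: 24206 ÷ 3600 = 6 remainder 2606
Minutes: 2606 ÷ 60 = 43 remainder 26
Seconds: 26


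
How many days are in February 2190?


28 days

Month: February (month 2)
February: 28 or 29 (leap year)
2190 leap year? No


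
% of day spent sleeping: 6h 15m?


Time: 375 minutes
Day: 1440 minutes
Percentage = (375/1440) × 100 ≈ 26.0%

26.0%


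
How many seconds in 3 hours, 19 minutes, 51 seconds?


11991 seconds

Hours: 3 × 3600 = 10800
Minutes: 19 × 60 = 1140
Seconds: 51
Total = 10800 + 1140 + 51 = 11991


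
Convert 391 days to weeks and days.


Weeks: 391 ÷ 7 = 55 remainder 6

55 weeks 6 days


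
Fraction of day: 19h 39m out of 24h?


0.8188 (81.88%)

Total minutes: 19×60 + 39 = 1179
Day = 24×60 = 1440 minutes
Fraction = 1179/1440 ≈ 0.8188
As a percentage: 1179/1440 × 100 ≈ 81.88%


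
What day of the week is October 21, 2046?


Sunday

Zeller's congruence:
q=21, m=10, k=46, j=20
h = (21 + ⌊13×11/5⌋ + 46 + ⌊46/4⌋ + ⌊20/4⌋ - 2×20) mod 7
= (21 + 28 + 46 + 11 + 5 - 40) mod 7
= 71 mod 7 = 1
h=1 → Sunday


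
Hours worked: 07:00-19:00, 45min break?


11h 15m (675 minutes)

Total time = (19×60+0) - (7×60+0)
= 1140 - 420 = 720 min
Minus break: 720 - 45 = 675 min
= 11h 15m


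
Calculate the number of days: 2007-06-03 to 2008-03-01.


From June 3, 2007 to March 1, 2008
Rest of June 2007: 30 - 3 = 27
Full months: July 31, August 31, September 30, October 31, November 30, December 31, January 31, February 2008 29
Days into March 2008: 1
Total = 27 + 31 + 31 + 30 + 31 + 30 + 31 + 31 + 29 + 1 = 272 days

272 days


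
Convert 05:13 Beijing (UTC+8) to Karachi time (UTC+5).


Time difference = UTC+5 - UTC+8 = -3 hours
New hour = (5 -3) mod 24
= 2 mod 24 = 2
Minutes unchanged → 02:13

02:13


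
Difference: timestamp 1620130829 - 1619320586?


Difference = 1620130829 - 1619320586 = 810243 seconds
In hours: 810243 / 3600 ≈ 225.1
In days: 810243 / 86400 ≈ 9.38

810243 seconds (225.1 hours / 9.38 days)


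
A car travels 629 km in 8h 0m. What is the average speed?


Distance: 629 km
Time: 8 hours
Speed = 629 / 8 ≈ 78.6 km/h

78.6 km/h


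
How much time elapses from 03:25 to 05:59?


End time in minutes: 5×60 + 59 = 359
Start time in minutes: 3×60 + 25 = 205
Difference = 359 - 205 = 154 minutes
= 2 hours 34 minutes

2h 34m


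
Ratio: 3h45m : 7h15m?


Duration 1: 225 minutes
Duration 2: 435 minutes
Ratio = 225:435
GCD = 15
Simplified = 15:29
As a decimal: 15/29 ≈ 0.52

15:29 (0.52)


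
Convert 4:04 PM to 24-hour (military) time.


16:04

Input: 4:04 PM
PM: 4 + 12 = 16
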